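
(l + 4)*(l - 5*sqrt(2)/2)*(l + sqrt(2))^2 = l^4 - sqrt(2)*l^3/2 + 4*l^3 - 8*l^2 - 2*sqrt(2)*l^2 - 32*l - 5*sqrt(2)*l - 20*sqrt(2)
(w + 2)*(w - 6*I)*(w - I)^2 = w^4 + 2*w^3 - 8*I*w^3 - 13*w^2 - 16*I*w^2 - 26*w + 6*I*w + 12*I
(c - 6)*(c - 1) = c^2 - 7*c + 6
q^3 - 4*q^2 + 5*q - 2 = (q - 2)*(q - 1)^2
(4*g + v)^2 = 16*g^2 + 8*g*v + v^2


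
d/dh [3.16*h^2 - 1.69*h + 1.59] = 6.32*h - 1.69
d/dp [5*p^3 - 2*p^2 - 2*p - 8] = 15*p^2 - 4*p - 2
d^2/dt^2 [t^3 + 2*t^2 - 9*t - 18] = 6*t + 4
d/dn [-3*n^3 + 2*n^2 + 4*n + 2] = -9*n^2 + 4*n + 4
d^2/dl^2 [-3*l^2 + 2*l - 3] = -6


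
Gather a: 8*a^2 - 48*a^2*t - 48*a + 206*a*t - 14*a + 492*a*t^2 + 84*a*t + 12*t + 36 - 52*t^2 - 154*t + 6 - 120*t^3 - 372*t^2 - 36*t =a^2*(8 - 48*t) + a*(492*t^2 + 290*t - 62) - 120*t^3 - 424*t^2 - 178*t + 42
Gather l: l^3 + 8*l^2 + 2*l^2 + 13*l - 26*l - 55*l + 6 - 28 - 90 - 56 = l^3 + 10*l^2 - 68*l - 168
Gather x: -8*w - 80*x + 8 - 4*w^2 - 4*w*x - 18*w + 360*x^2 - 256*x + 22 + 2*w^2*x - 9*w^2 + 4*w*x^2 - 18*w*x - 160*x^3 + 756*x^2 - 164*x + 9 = -13*w^2 - 26*w - 160*x^3 + x^2*(4*w + 1116) + x*(2*w^2 - 22*w - 500) + 39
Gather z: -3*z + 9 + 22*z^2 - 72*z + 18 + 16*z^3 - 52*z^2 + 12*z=16*z^3 - 30*z^2 - 63*z + 27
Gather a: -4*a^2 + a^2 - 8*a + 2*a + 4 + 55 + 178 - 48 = -3*a^2 - 6*a + 189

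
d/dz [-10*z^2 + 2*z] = 2 - 20*z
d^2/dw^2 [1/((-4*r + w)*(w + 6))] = 2*(-(4*r - w)^2 + (4*r - w)*(w + 6) - (w + 6)^2)/((4*r - w)^3*(w + 6)^3)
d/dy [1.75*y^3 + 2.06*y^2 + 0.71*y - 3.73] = 5.25*y^2 + 4.12*y + 0.71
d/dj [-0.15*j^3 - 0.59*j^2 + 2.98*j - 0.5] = -0.45*j^2 - 1.18*j + 2.98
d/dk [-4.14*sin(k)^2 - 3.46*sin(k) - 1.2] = -(8.28*sin(k) + 3.46)*cos(k)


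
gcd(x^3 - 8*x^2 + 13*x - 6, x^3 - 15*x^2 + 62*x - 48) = x^2 - 7*x + 6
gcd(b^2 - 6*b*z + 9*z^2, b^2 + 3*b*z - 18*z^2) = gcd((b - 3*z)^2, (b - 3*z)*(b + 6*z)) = -b + 3*z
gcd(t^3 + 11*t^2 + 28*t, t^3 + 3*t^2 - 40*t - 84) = t + 7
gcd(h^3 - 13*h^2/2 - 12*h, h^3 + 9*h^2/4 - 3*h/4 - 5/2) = 1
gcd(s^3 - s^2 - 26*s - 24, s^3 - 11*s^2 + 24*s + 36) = s^2 - 5*s - 6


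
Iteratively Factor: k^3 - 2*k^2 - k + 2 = (k - 2)*(k^2 - 1) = (k - 2)*(k + 1)*(k - 1)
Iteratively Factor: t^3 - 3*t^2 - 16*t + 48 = (t - 3)*(t^2 - 16) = (t - 4)*(t - 3)*(t + 4)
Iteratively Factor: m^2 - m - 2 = (m - 2)*(m + 1)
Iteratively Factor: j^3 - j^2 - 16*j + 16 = (j + 4)*(j^2 - 5*j + 4) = (j - 4)*(j + 4)*(j - 1)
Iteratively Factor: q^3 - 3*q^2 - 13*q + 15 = (q - 1)*(q^2 - 2*q - 15) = (q - 1)*(q + 3)*(q - 5)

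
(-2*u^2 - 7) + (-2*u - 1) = -2*u^2 - 2*u - 8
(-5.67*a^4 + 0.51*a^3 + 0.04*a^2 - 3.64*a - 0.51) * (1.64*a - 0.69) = -9.2988*a^5 + 4.7487*a^4 - 0.2863*a^3 - 5.9972*a^2 + 1.6752*a + 0.3519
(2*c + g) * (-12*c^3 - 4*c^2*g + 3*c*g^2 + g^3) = -24*c^4 - 20*c^3*g + 2*c^2*g^2 + 5*c*g^3 + g^4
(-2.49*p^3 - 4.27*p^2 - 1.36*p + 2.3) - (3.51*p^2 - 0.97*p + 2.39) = -2.49*p^3 - 7.78*p^2 - 0.39*p - 0.0900000000000003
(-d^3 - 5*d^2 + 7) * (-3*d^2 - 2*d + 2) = 3*d^5 + 17*d^4 + 8*d^3 - 31*d^2 - 14*d + 14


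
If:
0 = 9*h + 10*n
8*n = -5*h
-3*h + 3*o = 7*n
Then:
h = 0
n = 0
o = 0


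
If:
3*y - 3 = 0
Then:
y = 1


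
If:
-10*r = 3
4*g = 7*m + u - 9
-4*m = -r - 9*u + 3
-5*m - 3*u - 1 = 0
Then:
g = -791/285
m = -63/190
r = -3/10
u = 25/114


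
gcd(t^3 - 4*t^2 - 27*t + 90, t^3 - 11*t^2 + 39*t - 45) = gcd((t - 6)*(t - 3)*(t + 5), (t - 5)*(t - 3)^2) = t - 3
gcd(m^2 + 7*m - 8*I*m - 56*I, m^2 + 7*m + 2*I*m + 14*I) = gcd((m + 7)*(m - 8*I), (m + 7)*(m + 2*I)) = m + 7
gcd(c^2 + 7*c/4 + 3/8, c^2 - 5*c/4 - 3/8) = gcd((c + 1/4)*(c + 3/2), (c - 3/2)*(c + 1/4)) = c + 1/4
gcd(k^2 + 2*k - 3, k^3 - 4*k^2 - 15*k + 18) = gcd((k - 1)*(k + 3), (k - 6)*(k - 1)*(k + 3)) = k^2 + 2*k - 3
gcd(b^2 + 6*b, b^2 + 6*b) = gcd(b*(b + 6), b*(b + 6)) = b^2 + 6*b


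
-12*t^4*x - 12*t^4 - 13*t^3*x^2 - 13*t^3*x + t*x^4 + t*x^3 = (-4*t + x)*(t + x)*(3*t + x)*(t*x + t)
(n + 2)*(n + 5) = n^2 + 7*n + 10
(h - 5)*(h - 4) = h^2 - 9*h + 20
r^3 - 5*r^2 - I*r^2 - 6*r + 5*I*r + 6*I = (r - 6)*(r + 1)*(r - I)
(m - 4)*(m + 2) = m^2 - 2*m - 8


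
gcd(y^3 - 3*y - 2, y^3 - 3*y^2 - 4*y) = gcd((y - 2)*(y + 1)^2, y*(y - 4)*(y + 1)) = y + 1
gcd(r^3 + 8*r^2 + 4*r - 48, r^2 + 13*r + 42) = r + 6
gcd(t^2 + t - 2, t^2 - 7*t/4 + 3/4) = t - 1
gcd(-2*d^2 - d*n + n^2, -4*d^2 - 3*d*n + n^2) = d + n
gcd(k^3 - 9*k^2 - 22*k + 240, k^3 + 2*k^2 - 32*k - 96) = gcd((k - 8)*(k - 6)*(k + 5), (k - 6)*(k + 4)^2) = k - 6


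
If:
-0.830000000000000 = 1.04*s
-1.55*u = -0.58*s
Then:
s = -0.80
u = -0.30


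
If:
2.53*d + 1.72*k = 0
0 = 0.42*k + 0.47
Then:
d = 0.76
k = -1.12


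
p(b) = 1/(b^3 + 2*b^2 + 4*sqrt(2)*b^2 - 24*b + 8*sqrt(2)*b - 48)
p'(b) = (-3*b^2 - 8*sqrt(2)*b - 4*b - 8*sqrt(2) + 24)/(b^3 + 2*b^2 + 4*sqrt(2)*b^2 - 24*b + 8*sqrt(2)*b - 48)^2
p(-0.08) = -0.02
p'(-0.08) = 0.01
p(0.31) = -0.02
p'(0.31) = 0.00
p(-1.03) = -0.04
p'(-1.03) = 0.03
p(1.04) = -0.02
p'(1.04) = 0.00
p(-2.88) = 0.04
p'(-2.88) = 0.04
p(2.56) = -0.07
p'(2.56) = -0.25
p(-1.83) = -0.19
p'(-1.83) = 1.10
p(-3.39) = 0.02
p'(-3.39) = 0.02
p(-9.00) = -0.02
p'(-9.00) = -0.05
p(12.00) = 0.00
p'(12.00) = 0.00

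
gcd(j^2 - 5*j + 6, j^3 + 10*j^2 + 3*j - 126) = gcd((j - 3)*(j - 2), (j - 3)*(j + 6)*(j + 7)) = j - 3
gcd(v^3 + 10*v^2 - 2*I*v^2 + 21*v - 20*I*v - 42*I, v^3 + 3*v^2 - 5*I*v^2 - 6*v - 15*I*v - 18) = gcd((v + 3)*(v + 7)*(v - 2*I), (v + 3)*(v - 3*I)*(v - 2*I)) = v^2 + v*(3 - 2*I) - 6*I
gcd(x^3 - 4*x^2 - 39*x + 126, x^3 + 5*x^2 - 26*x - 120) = x + 6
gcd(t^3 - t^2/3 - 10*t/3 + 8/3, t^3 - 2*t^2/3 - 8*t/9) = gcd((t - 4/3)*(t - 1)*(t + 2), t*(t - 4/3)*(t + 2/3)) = t - 4/3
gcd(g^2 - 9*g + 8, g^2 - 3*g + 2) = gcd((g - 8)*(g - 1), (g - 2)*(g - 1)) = g - 1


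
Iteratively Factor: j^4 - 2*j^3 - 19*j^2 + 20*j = (j)*(j^3 - 2*j^2 - 19*j + 20) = j*(j - 1)*(j^2 - j - 20) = j*(j - 5)*(j - 1)*(j + 4)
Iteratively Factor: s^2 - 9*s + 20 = (s - 5)*(s - 4)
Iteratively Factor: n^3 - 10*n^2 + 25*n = (n)*(n^2 - 10*n + 25) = n*(n - 5)*(n - 5)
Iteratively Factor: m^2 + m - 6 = (m - 2)*(m + 3)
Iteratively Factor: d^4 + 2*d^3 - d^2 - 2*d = (d + 1)*(d^3 + d^2 - 2*d) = d*(d + 1)*(d^2 + d - 2) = d*(d + 1)*(d + 2)*(d - 1)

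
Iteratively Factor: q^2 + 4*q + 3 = (q + 1)*(q + 3)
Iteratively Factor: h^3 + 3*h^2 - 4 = (h - 1)*(h^2 + 4*h + 4) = (h - 1)*(h + 2)*(h + 2)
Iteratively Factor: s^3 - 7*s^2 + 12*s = (s - 3)*(s^2 - 4*s) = (s - 4)*(s - 3)*(s)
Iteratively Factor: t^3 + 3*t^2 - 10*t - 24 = (t - 3)*(t^2 + 6*t + 8) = (t - 3)*(t + 2)*(t + 4)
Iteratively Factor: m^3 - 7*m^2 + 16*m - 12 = (m - 2)*(m^2 - 5*m + 6) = (m - 2)^2*(m - 3)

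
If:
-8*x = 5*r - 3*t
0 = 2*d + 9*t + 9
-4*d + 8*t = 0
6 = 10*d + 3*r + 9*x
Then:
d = -18/13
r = -769/91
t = -9/13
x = 457/91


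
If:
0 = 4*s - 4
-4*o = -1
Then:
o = 1/4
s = 1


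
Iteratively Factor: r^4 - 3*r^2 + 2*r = (r - 1)*(r^3 + r^2 - 2*r) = (r - 1)^2*(r^2 + 2*r) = (r - 1)^2*(r + 2)*(r)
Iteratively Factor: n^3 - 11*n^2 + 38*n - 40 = (n - 5)*(n^2 - 6*n + 8) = (n - 5)*(n - 2)*(n - 4)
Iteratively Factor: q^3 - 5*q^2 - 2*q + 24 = (q - 3)*(q^2 - 2*q - 8) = (q - 4)*(q - 3)*(q + 2)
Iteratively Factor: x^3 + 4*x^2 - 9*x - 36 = (x + 4)*(x^2 - 9) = (x + 3)*(x + 4)*(x - 3)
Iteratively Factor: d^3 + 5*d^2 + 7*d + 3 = (d + 3)*(d^2 + 2*d + 1) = (d + 1)*(d + 3)*(d + 1)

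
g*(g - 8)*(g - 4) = g^3 - 12*g^2 + 32*g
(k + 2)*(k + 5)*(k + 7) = k^3 + 14*k^2 + 59*k + 70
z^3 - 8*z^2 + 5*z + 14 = (z - 7)*(z - 2)*(z + 1)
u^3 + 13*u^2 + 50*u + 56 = (u + 2)*(u + 4)*(u + 7)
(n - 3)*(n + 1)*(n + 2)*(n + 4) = n^4 + 4*n^3 - 7*n^2 - 34*n - 24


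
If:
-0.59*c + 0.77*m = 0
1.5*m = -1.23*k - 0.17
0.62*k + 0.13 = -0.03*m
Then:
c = 0.08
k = -0.21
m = 0.06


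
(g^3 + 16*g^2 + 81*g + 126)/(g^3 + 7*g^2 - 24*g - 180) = (g^2 + 10*g + 21)/(g^2 + g - 30)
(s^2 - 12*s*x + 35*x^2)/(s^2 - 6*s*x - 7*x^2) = (s - 5*x)/(s + x)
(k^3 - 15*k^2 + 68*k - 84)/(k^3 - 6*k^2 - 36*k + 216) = (k^2 - 9*k + 14)/(k^2 - 36)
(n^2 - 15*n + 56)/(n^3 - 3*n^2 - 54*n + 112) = (n - 7)/(n^2 + 5*n - 14)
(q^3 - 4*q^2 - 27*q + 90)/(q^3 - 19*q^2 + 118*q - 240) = (q^2 + 2*q - 15)/(q^2 - 13*q + 40)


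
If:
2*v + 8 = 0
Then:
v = -4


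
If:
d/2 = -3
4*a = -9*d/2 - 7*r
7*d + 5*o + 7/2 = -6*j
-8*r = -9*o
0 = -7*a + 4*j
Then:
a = 2691/1003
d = -6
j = 18837/4012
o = 2072/1003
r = 2331/1003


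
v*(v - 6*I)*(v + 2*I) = v^3 - 4*I*v^2 + 12*v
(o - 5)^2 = o^2 - 10*o + 25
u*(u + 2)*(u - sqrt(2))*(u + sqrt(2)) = u^4 + 2*u^3 - 2*u^2 - 4*u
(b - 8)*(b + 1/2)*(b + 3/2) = b^3 - 6*b^2 - 61*b/4 - 6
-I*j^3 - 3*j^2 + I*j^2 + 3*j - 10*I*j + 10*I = (j - 5*I)*(j + 2*I)*(-I*j + I)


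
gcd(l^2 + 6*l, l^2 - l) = l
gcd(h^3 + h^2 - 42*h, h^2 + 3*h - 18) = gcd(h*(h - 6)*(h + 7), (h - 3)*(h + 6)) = 1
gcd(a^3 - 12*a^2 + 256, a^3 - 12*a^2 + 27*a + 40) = a - 8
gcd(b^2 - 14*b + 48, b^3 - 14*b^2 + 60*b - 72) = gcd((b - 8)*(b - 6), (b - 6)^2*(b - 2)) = b - 6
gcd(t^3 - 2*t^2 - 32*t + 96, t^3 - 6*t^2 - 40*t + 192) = t^2 + 2*t - 24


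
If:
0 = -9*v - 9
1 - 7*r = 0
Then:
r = 1/7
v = -1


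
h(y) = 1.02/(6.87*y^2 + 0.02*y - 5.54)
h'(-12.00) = 0.00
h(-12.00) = 0.00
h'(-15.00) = 0.00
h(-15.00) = 0.00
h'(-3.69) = 0.01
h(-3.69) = 0.01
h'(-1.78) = 0.10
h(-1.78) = 0.06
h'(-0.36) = 0.23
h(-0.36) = -0.22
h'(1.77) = -0.10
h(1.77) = 0.06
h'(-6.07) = 0.00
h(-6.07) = 0.00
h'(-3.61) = 0.01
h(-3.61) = 0.01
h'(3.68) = -0.01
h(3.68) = 0.01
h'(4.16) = -0.00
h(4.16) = 0.01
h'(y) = 1.02*(-13.74*y - 0.02)/(6.87*y^2 + 0.02*y - 5.54)^2 = (-14.0148*y - 0.0204)/(6.87*y^2 + 0.02*y - 5.54)^2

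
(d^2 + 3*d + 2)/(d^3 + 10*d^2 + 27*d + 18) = (d + 2)/(d^2 + 9*d + 18)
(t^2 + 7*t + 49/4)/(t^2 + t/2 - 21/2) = (t + 7/2)/(t - 3)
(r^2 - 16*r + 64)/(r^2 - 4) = (r^2 - 16*r + 64)/(r^2 - 4)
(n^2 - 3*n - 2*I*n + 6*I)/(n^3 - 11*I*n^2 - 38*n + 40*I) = (n - 3)/(n^2 - 9*I*n - 20)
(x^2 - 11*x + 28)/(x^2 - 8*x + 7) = (x - 4)/(x - 1)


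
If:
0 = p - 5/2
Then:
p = 5/2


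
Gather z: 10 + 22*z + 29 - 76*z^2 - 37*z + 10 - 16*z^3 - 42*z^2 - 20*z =-16*z^3 - 118*z^2 - 35*z + 49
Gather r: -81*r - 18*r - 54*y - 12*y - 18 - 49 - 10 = -99*r - 66*y - 77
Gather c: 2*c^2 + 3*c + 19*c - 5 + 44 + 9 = 2*c^2 + 22*c + 48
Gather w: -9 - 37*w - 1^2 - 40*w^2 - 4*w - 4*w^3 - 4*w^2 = -4*w^3 - 44*w^2 - 41*w - 10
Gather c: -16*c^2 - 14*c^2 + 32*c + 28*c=-30*c^2 + 60*c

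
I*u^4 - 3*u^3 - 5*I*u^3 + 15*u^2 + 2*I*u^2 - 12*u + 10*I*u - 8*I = (u - 4)*(u + I)*(u + 2*I)*(I*u - I)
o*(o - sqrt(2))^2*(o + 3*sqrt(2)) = o^4 + sqrt(2)*o^3 - 10*o^2 + 6*sqrt(2)*o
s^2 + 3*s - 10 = (s - 2)*(s + 5)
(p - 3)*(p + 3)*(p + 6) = p^3 + 6*p^2 - 9*p - 54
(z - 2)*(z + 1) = z^2 - z - 2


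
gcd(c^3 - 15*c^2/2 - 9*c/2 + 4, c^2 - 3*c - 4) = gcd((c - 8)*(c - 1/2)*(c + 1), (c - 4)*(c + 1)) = c + 1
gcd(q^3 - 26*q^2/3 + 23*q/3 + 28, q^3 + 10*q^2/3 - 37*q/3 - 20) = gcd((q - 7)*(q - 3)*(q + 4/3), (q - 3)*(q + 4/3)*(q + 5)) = q^2 - 5*q/3 - 4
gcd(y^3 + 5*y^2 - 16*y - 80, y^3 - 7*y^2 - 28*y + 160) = y^2 + y - 20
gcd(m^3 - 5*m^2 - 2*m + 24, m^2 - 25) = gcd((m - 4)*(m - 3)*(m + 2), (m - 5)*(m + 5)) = 1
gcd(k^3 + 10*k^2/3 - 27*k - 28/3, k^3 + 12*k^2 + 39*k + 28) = k + 7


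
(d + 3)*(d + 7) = d^2 + 10*d + 21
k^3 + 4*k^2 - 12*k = k*(k - 2)*(k + 6)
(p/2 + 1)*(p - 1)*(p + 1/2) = p^3/2 + 3*p^2/4 - 3*p/4 - 1/2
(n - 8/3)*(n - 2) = n^2 - 14*n/3 + 16/3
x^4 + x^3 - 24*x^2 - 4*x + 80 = (x - 4)*(x - 2)*(x + 2)*(x + 5)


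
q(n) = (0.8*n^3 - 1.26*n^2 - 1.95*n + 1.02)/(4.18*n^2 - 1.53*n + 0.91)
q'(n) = (1.53 - 8.36*n)*(0.8*n^3 - 1.26*n^2 - 1.95*n + 1.02)/(4.18*n^2 - 1.53*n + 0.91)^2 + (2.4*n^2 - 2.52*n - 1.95)/(4.18*n^2 - 1.53*n + 0.91) = (3.344*n^4 - 2.448*n^3 + 12.2628*n^2 - 10.8204*n - 0.2139)/(17.4724*n^4 - 12.7908*n^3 + 9.9485*n^2 - 2.7846*n + 0.8281)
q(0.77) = -0.39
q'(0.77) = -0.25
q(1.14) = -0.36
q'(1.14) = 0.26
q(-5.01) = -1.07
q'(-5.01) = 0.22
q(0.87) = -0.40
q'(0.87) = -0.01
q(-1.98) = -0.31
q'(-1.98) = 0.34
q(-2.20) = -0.38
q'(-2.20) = 0.31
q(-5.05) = -1.08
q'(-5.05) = 0.22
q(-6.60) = -1.40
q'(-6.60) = 0.21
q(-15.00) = -3.06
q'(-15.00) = 0.19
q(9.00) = 1.43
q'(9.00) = 0.20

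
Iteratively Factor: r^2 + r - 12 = (r - 3)*(r + 4)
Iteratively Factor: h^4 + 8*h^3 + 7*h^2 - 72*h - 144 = (h - 3)*(h^3 + 11*h^2 + 40*h + 48) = (h - 3)*(h + 4)*(h^2 + 7*h + 12) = (h - 3)*(h + 4)^2*(h + 3)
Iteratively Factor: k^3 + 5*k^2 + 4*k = (k)*(k^2 + 5*k + 4) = k*(k + 4)*(k + 1)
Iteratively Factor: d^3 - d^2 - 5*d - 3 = (d + 1)*(d^2 - 2*d - 3) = (d + 1)^2*(d - 3)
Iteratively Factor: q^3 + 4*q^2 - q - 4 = (q + 1)*(q^2 + 3*q - 4) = (q + 1)*(q + 4)*(q - 1)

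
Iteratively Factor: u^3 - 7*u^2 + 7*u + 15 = (u - 5)*(u^2 - 2*u - 3) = (u - 5)*(u - 3)*(u + 1)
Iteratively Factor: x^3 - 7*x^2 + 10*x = (x)*(x^2 - 7*x + 10) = x*(x - 5)*(x - 2)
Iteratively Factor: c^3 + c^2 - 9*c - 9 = (c + 1)*(c^2 - 9) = (c + 1)*(c + 3)*(c - 3)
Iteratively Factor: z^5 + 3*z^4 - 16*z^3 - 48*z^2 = (z - 4)*(z^4 + 7*z^3 + 12*z^2) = z*(z - 4)*(z^3 + 7*z^2 + 12*z) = z*(z - 4)*(z + 4)*(z^2 + 3*z) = z*(z - 4)*(z + 3)*(z + 4)*(z)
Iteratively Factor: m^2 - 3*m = (m)*(m - 3)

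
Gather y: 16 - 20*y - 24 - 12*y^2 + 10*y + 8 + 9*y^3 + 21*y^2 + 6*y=9*y^3 + 9*y^2 - 4*y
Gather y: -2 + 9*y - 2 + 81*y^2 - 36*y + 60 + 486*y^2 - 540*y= 567*y^2 - 567*y + 56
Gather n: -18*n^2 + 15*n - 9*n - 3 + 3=-18*n^2 + 6*n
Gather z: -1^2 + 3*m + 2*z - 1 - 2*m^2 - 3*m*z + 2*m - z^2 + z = -2*m^2 + 5*m - z^2 + z*(3 - 3*m) - 2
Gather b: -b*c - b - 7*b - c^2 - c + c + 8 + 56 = b*(-c - 8) - c^2 + 64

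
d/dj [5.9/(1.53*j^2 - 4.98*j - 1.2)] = (29.382 - 18.054*j)/(-1.53*j^2 + 4.98*j + 1.2)^2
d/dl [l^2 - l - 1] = 2*l - 1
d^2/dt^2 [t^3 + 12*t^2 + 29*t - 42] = 6*t + 24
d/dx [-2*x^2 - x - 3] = -4*x - 1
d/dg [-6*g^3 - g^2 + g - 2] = -18*g^2 - 2*g + 1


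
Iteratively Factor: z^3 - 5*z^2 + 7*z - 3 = (z - 3)*(z^2 - 2*z + 1) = (z - 3)*(z - 1)*(z - 1)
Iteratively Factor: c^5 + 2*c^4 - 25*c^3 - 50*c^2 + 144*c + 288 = (c - 4)*(c^4 + 6*c^3 - c^2 - 54*c - 72) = (c - 4)*(c + 3)*(c^3 + 3*c^2 - 10*c - 24) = (c - 4)*(c + 2)*(c + 3)*(c^2 + c - 12) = (c - 4)*(c - 3)*(c + 2)*(c + 3)*(c + 4)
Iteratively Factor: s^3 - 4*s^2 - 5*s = (s)*(s^2 - 4*s - 5) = s*(s - 5)*(s + 1)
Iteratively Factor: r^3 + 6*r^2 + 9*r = (r + 3)*(r^2 + 3*r) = (r + 3)^2*(r)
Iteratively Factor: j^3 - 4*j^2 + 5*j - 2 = (j - 2)*(j^2 - 2*j + 1) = (j - 2)*(j - 1)*(j - 1)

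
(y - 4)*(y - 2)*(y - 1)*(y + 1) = y^4 - 6*y^3 + 7*y^2 + 6*y - 8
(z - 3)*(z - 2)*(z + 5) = z^3 - 19*z + 30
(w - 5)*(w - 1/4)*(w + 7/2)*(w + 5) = w^4 + 13*w^3/4 - 207*w^2/8 - 325*w/4 + 175/8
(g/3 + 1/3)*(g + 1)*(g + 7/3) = g^3/3 + 13*g^2/9 + 17*g/9 + 7/9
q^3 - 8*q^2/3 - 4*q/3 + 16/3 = (q - 2)^2*(q + 4/3)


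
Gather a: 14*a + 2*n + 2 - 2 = 14*a + 2*n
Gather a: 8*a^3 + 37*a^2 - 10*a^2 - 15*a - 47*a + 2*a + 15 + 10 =8*a^3 + 27*a^2 - 60*a + 25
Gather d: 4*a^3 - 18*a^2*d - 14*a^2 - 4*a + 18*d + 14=4*a^3 - 14*a^2 - 4*a + d*(18 - 18*a^2) + 14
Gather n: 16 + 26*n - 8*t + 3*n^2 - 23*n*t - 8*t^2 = 3*n^2 + n*(26 - 23*t) - 8*t^2 - 8*t + 16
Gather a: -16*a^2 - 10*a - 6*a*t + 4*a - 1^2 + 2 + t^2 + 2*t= -16*a^2 + a*(-6*t - 6) + t^2 + 2*t + 1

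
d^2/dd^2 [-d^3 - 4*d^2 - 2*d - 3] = -6*d - 8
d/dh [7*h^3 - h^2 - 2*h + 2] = 21*h^2 - 2*h - 2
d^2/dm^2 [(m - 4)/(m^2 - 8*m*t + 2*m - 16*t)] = 2*(4*(m - 4)*(m - 4*t + 1)^2 + (-3*m + 8*t + 2)*(m^2 - 8*m*t + 2*m - 16*t))/(m^2 - 8*m*t + 2*m - 16*t)^3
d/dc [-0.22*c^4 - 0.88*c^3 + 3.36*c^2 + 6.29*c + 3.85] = -0.88*c^3 - 2.64*c^2 + 6.72*c + 6.29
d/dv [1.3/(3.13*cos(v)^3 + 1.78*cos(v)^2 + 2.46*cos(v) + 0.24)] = (12.207*cos(v)^2 + 4.628*cos(v) + 3.198)*sin(v)/(3.13*cos(v)^3 + 1.78*cos(v)^2 + 2.46*cos(v) + 0.24)^2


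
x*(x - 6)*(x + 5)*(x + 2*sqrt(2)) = x^4 - x^3 + 2*sqrt(2)*x^3 - 30*x^2 - 2*sqrt(2)*x^2 - 60*sqrt(2)*x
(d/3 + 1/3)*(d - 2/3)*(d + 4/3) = d^3/3 + 5*d^2/9 - 2*d/27 - 8/27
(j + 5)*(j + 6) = j^2 + 11*j + 30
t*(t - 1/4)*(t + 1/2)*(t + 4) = t^4 + 17*t^3/4 + 7*t^2/8 - t/2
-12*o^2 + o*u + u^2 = (-3*o + u)*(4*o + u)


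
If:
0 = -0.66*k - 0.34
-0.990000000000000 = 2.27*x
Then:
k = -0.52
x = -0.44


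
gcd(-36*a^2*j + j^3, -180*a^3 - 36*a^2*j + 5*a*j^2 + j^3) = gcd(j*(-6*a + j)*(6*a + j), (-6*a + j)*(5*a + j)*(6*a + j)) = 36*a^2 - j^2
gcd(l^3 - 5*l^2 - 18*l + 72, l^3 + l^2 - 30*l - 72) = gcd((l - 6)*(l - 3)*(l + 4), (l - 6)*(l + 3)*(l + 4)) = l^2 - 2*l - 24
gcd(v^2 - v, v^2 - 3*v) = v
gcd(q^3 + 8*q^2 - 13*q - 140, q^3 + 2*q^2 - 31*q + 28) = q^2 + 3*q - 28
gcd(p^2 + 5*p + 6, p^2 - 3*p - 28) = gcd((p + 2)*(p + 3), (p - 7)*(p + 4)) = 1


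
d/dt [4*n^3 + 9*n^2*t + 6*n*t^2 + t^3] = 9*n^2 + 12*n*t + 3*t^2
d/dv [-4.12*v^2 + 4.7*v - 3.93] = 4.7 - 8.24*v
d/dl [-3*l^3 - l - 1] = -9*l^2 - 1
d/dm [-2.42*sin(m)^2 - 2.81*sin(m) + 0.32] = -(4.84*sin(m) + 2.81)*cos(m)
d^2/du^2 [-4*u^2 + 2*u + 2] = -8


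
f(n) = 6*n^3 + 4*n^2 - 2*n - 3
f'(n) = 18*n^2 + 8*n - 2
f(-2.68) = -84.40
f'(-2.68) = 105.84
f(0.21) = -3.19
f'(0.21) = 0.47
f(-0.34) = -2.09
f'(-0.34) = -2.64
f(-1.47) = -10.48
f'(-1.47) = 25.14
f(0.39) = -2.82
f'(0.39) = 3.86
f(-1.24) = -5.81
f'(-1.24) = 15.76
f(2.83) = 159.37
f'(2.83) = 164.80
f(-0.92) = -2.45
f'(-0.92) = 5.88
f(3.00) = 189.00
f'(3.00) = 184.00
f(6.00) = 1425.00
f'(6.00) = 694.00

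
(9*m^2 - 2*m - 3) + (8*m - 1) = 9*m^2 + 6*m - 4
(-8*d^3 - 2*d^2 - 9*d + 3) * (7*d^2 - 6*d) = -56*d^5 + 34*d^4 - 51*d^3 + 75*d^2 - 18*d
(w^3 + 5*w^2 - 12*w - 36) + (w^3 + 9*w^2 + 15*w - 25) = 2*w^3 + 14*w^2 + 3*w - 61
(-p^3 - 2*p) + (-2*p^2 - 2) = -p^3 - 2*p^2 - 2*p - 2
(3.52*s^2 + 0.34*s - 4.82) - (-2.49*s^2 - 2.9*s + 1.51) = 6.01*s^2 + 3.24*s - 6.33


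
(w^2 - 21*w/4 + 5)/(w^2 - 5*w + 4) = (w - 5/4)/(w - 1)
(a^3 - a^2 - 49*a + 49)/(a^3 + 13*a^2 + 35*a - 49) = (a - 7)/(a + 7)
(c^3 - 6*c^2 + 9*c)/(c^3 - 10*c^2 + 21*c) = (c - 3)/(c - 7)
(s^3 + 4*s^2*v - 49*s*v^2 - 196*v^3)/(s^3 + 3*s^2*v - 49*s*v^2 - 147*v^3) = (s + 4*v)/(s + 3*v)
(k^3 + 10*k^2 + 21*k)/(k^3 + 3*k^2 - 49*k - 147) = k/(k - 7)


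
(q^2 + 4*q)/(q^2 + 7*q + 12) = q/(q + 3)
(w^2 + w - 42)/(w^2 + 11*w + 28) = (w - 6)/(w + 4)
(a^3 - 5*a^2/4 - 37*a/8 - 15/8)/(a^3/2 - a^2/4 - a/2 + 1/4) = (8*a^3 - 10*a^2 - 37*a - 15)/(2*(2*a^3 - a^2 - 2*a + 1))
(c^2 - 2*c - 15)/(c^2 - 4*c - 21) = (c - 5)/(c - 7)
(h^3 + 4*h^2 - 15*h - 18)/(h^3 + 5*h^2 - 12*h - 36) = (h + 1)/(h + 2)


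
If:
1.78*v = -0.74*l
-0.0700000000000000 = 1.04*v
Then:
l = 0.16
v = -0.07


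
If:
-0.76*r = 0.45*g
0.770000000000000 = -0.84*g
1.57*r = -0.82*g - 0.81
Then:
No Solution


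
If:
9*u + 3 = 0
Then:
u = -1/3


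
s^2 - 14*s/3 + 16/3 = (s - 8/3)*(s - 2)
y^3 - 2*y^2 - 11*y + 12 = (y - 4)*(y - 1)*(y + 3)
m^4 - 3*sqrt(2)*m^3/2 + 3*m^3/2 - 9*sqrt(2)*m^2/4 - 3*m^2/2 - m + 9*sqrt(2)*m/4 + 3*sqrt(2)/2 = (m - 1)*(m + 1/2)*(m + 2)*(m - 3*sqrt(2)/2)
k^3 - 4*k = k*(k - 2)*(k + 2)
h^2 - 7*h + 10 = (h - 5)*(h - 2)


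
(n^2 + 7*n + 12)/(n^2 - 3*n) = (n^2 + 7*n + 12)/(n*(n - 3))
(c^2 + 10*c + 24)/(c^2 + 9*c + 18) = (c + 4)/(c + 3)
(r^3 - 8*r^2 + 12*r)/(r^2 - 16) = r*(r^2 - 8*r + 12)/(r^2 - 16)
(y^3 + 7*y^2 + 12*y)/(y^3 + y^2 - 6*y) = (y + 4)/(y - 2)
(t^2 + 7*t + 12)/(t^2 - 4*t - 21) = (t + 4)/(t - 7)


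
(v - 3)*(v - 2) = v^2 - 5*v + 6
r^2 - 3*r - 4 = (r - 4)*(r + 1)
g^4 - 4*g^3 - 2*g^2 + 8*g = g*(g - 4)*(g - sqrt(2))*(g + sqrt(2))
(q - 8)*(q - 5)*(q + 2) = q^3 - 11*q^2 + 14*q + 80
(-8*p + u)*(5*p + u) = -40*p^2 - 3*p*u + u^2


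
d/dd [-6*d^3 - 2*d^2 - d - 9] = -18*d^2 - 4*d - 1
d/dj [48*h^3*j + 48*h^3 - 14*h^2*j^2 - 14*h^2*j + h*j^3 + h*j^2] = h*(48*h^2 - 28*h*j - 14*h + 3*j^2 + 2*j)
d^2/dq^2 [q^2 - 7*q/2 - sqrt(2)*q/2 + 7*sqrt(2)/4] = 2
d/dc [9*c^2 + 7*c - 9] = 18*c + 7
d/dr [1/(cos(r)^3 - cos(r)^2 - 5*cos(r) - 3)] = (3*cos(r) - 5)*sin(r)/((cos(r) - 3)^2*(cos(r) + 1)^3)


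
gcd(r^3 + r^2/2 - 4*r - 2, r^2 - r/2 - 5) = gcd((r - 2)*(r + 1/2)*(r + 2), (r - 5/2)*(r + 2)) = r + 2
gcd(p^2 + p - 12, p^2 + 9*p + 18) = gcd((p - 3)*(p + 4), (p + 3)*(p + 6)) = 1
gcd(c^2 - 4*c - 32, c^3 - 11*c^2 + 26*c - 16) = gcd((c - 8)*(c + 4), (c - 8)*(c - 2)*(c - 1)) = c - 8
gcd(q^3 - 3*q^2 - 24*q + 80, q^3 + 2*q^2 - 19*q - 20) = q^2 + q - 20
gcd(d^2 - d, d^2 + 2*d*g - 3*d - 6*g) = 1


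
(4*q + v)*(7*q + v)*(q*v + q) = 28*q^3*v + 28*q^3 + 11*q^2*v^2 + 11*q^2*v + q*v^3 + q*v^2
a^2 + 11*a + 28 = (a + 4)*(a + 7)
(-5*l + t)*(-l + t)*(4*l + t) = 20*l^3 - 19*l^2*t - 2*l*t^2 + t^3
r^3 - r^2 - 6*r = r*(r - 3)*(r + 2)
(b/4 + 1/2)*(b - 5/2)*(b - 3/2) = b^3/4 - b^2/2 - 17*b/16 + 15/8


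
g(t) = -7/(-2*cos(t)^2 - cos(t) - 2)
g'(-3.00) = 0.33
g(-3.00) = 2.36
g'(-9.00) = 1.01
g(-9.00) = 2.55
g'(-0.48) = -0.74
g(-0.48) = 1.57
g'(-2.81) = 0.78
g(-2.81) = 2.46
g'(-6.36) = -0.11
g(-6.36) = 1.40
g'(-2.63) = 1.22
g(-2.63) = 2.64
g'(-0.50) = -0.78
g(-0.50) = 1.58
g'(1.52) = 1.99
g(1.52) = 3.40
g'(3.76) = 1.45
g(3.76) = 2.79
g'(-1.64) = -1.34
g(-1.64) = 3.61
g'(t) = -7*(-4*sin(t)*cos(t) - sin(t))/(-2*cos(t)^2 - cos(t) - 2)^2 = 7*(4*cos(t) + 1)*sin(t)/(cos(t) + cos(2*t) + 3)^2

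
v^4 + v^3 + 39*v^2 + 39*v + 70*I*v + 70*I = (v + 1)*(v - 7*I)*(v + 2*I)*(v + 5*I)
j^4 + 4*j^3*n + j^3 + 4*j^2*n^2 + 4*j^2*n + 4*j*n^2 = j*(j + 1)*(j + 2*n)^2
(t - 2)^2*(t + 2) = t^3 - 2*t^2 - 4*t + 8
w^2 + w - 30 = (w - 5)*(w + 6)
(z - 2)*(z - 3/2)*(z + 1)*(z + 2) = z^4 - z^3/2 - 11*z^2/2 + 2*z + 6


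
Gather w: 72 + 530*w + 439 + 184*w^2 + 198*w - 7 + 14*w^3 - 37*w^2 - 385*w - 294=14*w^3 + 147*w^2 + 343*w + 210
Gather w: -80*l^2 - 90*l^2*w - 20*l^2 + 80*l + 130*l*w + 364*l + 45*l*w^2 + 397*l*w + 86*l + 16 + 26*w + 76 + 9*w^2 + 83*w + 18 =-100*l^2 + 530*l + w^2*(45*l + 9) + w*(-90*l^2 + 527*l + 109) + 110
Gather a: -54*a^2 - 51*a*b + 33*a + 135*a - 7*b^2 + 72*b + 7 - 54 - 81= -54*a^2 + a*(168 - 51*b) - 7*b^2 + 72*b - 128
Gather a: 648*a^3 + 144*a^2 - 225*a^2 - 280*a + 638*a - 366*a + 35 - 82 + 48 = 648*a^3 - 81*a^2 - 8*a + 1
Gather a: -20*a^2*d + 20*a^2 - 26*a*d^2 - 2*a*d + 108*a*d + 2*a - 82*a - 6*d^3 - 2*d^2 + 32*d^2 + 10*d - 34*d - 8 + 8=a^2*(20 - 20*d) + a*(-26*d^2 + 106*d - 80) - 6*d^3 + 30*d^2 - 24*d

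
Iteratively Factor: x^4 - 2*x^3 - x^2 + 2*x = (x - 2)*(x^3 - x) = (x - 2)*(x - 1)*(x^2 + x) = x*(x - 2)*(x - 1)*(x + 1)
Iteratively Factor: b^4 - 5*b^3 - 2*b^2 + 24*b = (b - 3)*(b^3 - 2*b^2 - 8*b) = (b - 3)*(b + 2)*(b^2 - 4*b) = (b - 4)*(b - 3)*(b + 2)*(b)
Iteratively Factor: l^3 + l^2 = (l + 1)*(l^2) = l*(l + 1)*(l)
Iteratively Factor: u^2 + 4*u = (u + 4)*(u)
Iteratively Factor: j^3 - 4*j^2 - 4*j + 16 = (j - 4)*(j^2 - 4) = (j - 4)*(j + 2)*(j - 2)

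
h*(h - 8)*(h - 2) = h^3 - 10*h^2 + 16*h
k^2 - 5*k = k*(k - 5)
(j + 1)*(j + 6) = j^2 + 7*j + 6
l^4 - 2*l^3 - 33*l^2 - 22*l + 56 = (l - 7)*(l - 1)*(l + 2)*(l + 4)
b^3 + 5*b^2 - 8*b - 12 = (b - 2)*(b + 1)*(b + 6)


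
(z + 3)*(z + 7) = z^2 + 10*z + 21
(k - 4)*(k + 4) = k^2 - 16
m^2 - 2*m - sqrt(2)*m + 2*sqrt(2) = (m - 2)*(m - sqrt(2))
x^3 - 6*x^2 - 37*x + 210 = (x - 7)*(x - 5)*(x + 6)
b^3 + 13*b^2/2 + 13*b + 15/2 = (b + 1)*(b + 5/2)*(b + 3)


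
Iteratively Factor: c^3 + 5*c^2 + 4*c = (c + 1)*(c^2 + 4*c) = (c + 1)*(c + 4)*(c)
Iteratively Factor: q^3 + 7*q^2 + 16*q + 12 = (q + 2)*(q^2 + 5*q + 6) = (q + 2)*(q + 3)*(q + 2)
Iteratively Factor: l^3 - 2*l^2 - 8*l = (l - 4)*(l^2 + 2*l) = l*(l - 4)*(l + 2)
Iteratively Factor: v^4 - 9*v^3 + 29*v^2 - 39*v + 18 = (v - 3)*(v^3 - 6*v^2 + 11*v - 6) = (v - 3)^2*(v^2 - 3*v + 2) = (v - 3)^2*(v - 2)*(v - 1)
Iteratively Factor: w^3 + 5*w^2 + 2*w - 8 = (w + 4)*(w^2 + w - 2) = (w - 1)*(w + 4)*(w + 2)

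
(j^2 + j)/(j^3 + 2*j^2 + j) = 1/(j + 1)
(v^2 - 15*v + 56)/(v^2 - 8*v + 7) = (v - 8)/(v - 1)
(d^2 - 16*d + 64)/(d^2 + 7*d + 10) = (d^2 - 16*d + 64)/(d^2 + 7*d + 10)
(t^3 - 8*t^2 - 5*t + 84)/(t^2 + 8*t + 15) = (t^2 - 11*t + 28)/(t + 5)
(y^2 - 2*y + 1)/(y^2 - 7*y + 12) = (y^2 - 2*y + 1)/(y^2 - 7*y + 12)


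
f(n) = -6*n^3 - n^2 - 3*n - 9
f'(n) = -18*n^2 - 2*n - 3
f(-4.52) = 538.20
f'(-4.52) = -361.71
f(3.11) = -208.48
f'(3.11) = -183.32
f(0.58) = -12.25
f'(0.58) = -10.22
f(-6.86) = 1901.49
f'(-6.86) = -836.35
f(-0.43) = -7.42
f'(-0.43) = -5.47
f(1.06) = -20.45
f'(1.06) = -25.34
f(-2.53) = 89.35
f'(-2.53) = -113.16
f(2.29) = -93.17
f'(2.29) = -101.97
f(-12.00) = 10251.00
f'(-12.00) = -2571.00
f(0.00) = -9.00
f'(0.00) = -3.00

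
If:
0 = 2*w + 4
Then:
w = -2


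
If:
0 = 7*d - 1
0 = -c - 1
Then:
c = -1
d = 1/7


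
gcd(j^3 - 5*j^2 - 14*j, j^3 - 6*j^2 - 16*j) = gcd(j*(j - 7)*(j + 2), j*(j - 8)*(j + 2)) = j^2 + 2*j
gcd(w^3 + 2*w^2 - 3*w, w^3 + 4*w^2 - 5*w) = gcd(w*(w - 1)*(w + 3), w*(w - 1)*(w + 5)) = w^2 - w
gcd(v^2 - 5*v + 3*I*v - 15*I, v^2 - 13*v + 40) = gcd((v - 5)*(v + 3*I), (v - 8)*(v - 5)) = v - 5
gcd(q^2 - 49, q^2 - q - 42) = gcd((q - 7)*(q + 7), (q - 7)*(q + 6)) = q - 7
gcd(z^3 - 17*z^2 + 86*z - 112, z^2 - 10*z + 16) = z^2 - 10*z + 16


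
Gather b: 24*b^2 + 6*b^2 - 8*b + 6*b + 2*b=30*b^2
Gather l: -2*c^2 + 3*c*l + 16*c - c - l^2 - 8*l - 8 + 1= -2*c^2 + 15*c - l^2 + l*(3*c - 8) - 7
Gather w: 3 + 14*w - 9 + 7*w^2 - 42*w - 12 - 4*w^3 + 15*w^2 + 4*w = -4*w^3 + 22*w^2 - 24*w - 18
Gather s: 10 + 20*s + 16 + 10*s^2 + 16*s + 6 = 10*s^2 + 36*s + 32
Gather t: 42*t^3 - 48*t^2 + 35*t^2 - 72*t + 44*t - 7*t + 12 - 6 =42*t^3 - 13*t^2 - 35*t + 6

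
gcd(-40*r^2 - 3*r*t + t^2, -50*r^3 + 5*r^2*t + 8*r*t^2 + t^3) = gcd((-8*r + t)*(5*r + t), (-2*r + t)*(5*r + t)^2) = 5*r + t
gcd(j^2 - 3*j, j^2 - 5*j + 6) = j - 3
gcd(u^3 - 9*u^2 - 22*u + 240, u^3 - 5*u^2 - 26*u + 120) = u^2 - u - 30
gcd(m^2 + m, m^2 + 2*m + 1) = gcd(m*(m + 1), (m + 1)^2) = m + 1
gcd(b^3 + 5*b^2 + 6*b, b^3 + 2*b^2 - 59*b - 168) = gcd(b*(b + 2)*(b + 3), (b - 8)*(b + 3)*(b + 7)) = b + 3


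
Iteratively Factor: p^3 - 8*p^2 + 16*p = (p - 4)*(p^2 - 4*p) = p*(p - 4)*(p - 4)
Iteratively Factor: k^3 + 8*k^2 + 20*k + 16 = (k + 2)*(k^2 + 6*k + 8) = (k + 2)*(k + 4)*(k + 2)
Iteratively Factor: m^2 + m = (m)*(m + 1)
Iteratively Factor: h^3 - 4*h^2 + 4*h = (h - 2)*(h^2 - 2*h) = (h - 2)^2*(h)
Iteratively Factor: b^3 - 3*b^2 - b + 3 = (b + 1)*(b^2 - 4*b + 3) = (b - 1)*(b + 1)*(b - 3)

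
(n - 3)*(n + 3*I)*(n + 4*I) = n^3 - 3*n^2 + 7*I*n^2 - 12*n - 21*I*n + 36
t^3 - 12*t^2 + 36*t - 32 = (t - 8)*(t - 2)^2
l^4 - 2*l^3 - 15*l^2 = l^2*(l - 5)*(l + 3)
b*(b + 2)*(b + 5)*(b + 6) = b^4 + 13*b^3 + 52*b^2 + 60*b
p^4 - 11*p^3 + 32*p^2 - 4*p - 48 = (p - 6)*(p - 4)*(p - 2)*(p + 1)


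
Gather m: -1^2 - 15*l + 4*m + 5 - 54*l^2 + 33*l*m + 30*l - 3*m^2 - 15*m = -54*l^2 + 15*l - 3*m^2 + m*(33*l - 11) + 4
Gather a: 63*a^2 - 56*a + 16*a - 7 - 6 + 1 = 63*a^2 - 40*a - 12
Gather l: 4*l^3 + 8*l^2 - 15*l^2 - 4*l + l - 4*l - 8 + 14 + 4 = 4*l^3 - 7*l^2 - 7*l + 10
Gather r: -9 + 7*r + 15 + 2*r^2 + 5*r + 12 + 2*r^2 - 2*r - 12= 4*r^2 + 10*r + 6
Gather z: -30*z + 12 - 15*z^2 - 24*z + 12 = -15*z^2 - 54*z + 24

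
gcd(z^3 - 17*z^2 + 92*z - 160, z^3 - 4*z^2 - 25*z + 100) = z^2 - 9*z + 20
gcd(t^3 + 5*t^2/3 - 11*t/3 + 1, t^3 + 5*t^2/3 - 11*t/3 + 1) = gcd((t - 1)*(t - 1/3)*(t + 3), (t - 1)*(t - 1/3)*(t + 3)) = t^3 + 5*t^2/3 - 11*t/3 + 1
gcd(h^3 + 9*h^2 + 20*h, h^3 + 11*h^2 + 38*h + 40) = h^2 + 9*h + 20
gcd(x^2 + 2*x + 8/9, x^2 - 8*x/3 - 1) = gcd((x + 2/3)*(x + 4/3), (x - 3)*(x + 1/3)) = 1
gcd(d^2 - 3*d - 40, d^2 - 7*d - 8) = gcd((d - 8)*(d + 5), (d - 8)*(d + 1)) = d - 8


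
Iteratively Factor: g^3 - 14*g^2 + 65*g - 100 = (g - 4)*(g^2 - 10*g + 25) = (g - 5)*(g - 4)*(g - 5)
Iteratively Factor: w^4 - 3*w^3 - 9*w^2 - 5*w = (w + 1)*(w^3 - 4*w^2 - 5*w) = (w + 1)^2*(w^2 - 5*w) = w*(w + 1)^2*(w - 5)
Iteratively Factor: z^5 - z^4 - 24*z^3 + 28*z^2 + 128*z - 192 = (z - 2)*(z^4 + z^3 - 22*z^2 - 16*z + 96) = (z - 2)*(z + 4)*(z^3 - 3*z^2 - 10*z + 24) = (z - 4)*(z - 2)*(z + 4)*(z^2 + z - 6) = (z - 4)*(z - 2)^2*(z + 4)*(z + 3)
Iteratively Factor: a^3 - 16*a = (a)*(a^2 - 16) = a*(a + 4)*(a - 4)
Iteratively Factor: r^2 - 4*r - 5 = (r + 1)*(r - 5)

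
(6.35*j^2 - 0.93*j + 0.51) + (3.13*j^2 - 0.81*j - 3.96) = 9.48*j^2 - 1.74*j - 3.45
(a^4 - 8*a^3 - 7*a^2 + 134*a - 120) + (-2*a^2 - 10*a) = a^4 - 8*a^3 - 9*a^2 + 124*a - 120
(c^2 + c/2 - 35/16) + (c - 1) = c^2 + 3*c/2 - 51/16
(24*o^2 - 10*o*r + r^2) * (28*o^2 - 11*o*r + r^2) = 672*o^4 - 544*o^3*r + 162*o^2*r^2 - 21*o*r^3 + r^4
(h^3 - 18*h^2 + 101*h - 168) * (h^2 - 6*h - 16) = h^5 - 24*h^4 + 193*h^3 - 486*h^2 - 608*h + 2688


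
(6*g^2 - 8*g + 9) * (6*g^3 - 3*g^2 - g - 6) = 36*g^5 - 66*g^4 + 72*g^3 - 55*g^2 + 39*g - 54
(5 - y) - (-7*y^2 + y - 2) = 7*y^2 - 2*y + 7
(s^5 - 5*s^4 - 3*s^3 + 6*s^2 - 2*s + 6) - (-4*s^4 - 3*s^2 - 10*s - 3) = s^5 - s^4 - 3*s^3 + 9*s^2 + 8*s + 9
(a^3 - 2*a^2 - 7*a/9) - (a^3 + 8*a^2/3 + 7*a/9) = -14*a^2/3 - 14*a/9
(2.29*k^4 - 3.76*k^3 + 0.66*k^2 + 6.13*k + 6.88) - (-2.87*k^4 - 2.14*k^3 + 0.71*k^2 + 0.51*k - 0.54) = 5.16*k^4 - 1.62*k^3 - 0.0499999999999999*k^2 + 5.62*k + 7.42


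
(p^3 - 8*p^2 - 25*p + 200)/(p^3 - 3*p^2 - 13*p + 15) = (p^2 - 3*p - 40)/(p^2 + 2*p - 3)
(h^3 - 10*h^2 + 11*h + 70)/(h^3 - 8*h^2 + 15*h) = (h^2 - 5*h - 14)/(h*(h - 3))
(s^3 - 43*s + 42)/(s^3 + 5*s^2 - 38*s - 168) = (s - 1)/(s + 4)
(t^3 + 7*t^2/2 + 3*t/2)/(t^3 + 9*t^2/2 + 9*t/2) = (2*t + 1)/(2*t + 3)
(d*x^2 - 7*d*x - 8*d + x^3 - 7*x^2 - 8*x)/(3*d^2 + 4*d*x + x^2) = (x^2 - 7*x - 8)/(3*d + x)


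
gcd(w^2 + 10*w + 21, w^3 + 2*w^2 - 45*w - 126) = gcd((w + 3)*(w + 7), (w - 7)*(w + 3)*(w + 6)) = w + 3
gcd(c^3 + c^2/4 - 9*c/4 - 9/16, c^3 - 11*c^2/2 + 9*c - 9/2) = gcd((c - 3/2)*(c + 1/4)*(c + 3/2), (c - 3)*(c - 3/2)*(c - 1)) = c - 3/2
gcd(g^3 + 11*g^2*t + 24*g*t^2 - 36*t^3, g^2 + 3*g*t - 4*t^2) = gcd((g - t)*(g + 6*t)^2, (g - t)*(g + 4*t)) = -g + t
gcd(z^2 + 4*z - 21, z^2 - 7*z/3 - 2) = z - 3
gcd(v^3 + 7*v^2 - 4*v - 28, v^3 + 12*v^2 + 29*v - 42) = v + 7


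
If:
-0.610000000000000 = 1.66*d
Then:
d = -0.37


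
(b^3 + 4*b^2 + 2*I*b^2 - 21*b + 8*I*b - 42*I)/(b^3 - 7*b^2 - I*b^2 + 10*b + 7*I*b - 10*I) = (b^3 + 2*b^2*(2 + I) + b*(-21 + 8*I) - 42*I)/(b^3 - b^2*(7 + I) + b*(10 + 7*I) - 10*I)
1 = 1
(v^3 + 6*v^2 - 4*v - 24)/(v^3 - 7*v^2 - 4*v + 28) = (v + 6)/(v - 7)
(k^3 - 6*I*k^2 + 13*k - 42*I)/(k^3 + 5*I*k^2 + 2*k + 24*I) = (k - 7*I)/(k + 4*I)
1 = 1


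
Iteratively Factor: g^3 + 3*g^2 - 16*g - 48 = (g + 4)*(g^2 - g - 12) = (g + 3)*(g + 4)*(g - 4)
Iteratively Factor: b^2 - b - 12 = (b + 3)*(b - 4)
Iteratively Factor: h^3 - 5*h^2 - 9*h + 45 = (h - 5)*(h^2 - 9) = (h - 5)*(h - 3)*(h + 3)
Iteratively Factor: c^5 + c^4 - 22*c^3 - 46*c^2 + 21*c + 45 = (c + 3)*(c^4 - 2*c^3 - 16*c^2 + 2*c + 15) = (c + 3)^2*(c^3 - 5*c^2 - c + 5) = (c - 5)*(c + 3)^2*(c^2 - 1) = (c - 5)*(c + 1)*(c + 3)^2*(c - 1)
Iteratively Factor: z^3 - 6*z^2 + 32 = (z - 4)*(z^2 - 2*z - 8) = (z - 4)*(z + 2)*(z - 4)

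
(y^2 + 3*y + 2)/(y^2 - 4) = (y + 1)/(y - 2)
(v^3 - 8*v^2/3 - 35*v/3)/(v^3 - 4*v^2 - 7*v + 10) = v*(3*v + 7)/(3*(v^2 + v - 2))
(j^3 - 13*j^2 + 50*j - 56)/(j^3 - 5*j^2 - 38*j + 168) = (j - 2)/(j + 6)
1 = 1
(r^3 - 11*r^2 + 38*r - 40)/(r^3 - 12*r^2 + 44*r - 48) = (r - 5)/(r - 6)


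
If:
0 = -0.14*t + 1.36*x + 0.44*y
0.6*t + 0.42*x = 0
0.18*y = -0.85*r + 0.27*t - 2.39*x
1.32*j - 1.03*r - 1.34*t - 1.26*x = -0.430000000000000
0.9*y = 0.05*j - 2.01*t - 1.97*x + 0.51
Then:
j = 0.01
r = 0.49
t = 0.15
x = -0.21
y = 0.70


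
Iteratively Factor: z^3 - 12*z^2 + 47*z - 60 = (z - 4)*(z^2 - 8*z + 15) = (z - 4)*(z - 3)*(z - 5)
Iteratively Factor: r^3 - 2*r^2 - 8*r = (r + 2)*(r^2 - 4*r) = (r - 4)*(r + 2)*(r)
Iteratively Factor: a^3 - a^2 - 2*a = (a + 1)*(a^2 - 2*a) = (a - 2)*(a + 1)*(a)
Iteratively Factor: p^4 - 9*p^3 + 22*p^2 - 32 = (p + 1)*(p^3 - 10*p^2 + 32*p - 32) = (p - 4)*(p + 1)*(p^2 - 6*p + 8) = (p - 4)^2*(p + 1)*(p - 2)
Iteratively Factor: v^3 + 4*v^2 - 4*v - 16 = (v + 2)*(v^2 + 2*v - 8) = (v - 2)*(v + 2)*(v + 4)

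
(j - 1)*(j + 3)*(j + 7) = j^3 + 9*j^2 + 11*j - 21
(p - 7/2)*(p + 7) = p^2 + 7*p/2 - 49/2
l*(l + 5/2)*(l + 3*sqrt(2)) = l^3 + 5*l^2/2 + 3*sqrt(2)*l^2 + 15*sqrt(2)*l/2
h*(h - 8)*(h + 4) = h^3 - 4*h^2 - 32*h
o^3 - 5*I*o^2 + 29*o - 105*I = (o - 7*I)*(o - 3*I)*(o + 5*I)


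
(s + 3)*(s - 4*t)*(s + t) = s^3 - 3*s^2*t + 3*s^2 - 4*s*t^2 - 9*s*t - 12*t^2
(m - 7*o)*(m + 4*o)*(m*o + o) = m^3*o - 3*m^2*o^2 + m^2*o - 28*m*o^3 - 3*m*o^2 - 28*o^3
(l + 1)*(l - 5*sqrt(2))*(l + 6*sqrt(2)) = l^3 + l^2 + sqrt(2)*l^2 - 60*l + sqrt(2)*l - 60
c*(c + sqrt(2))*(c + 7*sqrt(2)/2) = c^3 + 9*sqrt(2)*c^2/2 + 7*c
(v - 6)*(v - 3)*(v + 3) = v^3 - 6*v^2 - 9*v + 54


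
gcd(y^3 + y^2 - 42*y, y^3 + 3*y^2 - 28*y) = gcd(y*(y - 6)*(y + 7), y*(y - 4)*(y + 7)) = y^2 + 7*y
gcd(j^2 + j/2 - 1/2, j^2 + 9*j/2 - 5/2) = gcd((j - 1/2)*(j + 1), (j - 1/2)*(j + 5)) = j - 1/2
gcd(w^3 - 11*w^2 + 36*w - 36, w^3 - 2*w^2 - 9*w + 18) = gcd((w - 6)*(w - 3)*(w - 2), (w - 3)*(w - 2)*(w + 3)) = w^2 - 5*w + 6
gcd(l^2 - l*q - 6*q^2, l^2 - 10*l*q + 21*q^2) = -l + 3*q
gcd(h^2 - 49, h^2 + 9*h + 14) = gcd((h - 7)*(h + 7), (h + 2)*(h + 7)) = h + 7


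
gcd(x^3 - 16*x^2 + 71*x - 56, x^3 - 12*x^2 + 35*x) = x - 7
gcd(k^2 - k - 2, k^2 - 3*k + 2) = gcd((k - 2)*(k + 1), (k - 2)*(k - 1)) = k - 2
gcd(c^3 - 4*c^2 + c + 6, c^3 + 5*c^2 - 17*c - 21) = c^2 - 2*c - 3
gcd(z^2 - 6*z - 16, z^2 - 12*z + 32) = z - 8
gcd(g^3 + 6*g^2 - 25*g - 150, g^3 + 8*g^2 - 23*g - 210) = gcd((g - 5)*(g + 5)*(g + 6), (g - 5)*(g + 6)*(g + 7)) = g^2 + g - 30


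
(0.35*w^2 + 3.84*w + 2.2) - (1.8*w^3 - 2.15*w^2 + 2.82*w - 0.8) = -1.8*w^3 + 2.5*w^2 + 1.02*w + 3.0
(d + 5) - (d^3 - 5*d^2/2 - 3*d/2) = -d^3 + 5*d^2/2 + 5*d/2 + 5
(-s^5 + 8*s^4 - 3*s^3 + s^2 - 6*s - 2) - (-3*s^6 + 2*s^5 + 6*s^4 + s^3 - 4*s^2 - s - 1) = 3*s^6 - 3*s^5 + 2*s^4 - 4*s^3 + 5*s^2 - 5*s - 1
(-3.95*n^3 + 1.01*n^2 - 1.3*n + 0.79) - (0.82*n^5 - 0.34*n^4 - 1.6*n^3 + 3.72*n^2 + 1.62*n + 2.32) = -0.82*n^5 + 0.34*n^4 - 2.35*n^3 - 2.71*n^2 - 2.92*n - 1.53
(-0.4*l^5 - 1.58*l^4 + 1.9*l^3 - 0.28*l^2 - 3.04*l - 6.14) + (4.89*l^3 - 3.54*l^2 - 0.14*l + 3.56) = -0.4*l^5 - 1.58*l^4 + 6.79*l^3 - 3.82*l^2 - 3.18*l - 2.58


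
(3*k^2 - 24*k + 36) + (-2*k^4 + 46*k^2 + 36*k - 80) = -2*k^4 + 49*k^2 + 12*k - 44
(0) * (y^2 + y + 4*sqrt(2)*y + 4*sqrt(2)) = 0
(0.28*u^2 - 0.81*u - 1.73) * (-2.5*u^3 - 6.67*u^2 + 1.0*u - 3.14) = -0.7*u^5 + 0.1574*u^4 + 10.0077*u^3 + 9.8499*u^2 + 0.8134*u + 5.4322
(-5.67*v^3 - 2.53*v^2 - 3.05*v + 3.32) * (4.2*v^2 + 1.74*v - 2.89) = -23.814*v^5 - 20.4918*v^4 - 0.825899999999998*v^3 + 15.9487*v^2 + 14.5913*v - 9.5948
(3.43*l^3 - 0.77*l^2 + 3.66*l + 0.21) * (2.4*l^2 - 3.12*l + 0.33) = 8.232*l^5 - 12.5496*l^4 + 12.3183*l^3 - 11.1693*l^2 + 0.5526*l + 0.0693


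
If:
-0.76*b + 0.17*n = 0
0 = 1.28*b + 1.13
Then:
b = -0.88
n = -3.95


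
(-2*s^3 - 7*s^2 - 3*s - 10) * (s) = -2*s^4 - 7*s^3 - 3*s^2 - 10*s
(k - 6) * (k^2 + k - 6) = k^3 - 5*k^2 - 12*k + 36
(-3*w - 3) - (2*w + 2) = -5*w - 5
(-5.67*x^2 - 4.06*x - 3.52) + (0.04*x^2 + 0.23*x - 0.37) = -5.63*x^2 - 3.83*x - 3.89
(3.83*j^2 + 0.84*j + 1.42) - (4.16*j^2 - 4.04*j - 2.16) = -0.33*j^2 + 4.88*j + 3.58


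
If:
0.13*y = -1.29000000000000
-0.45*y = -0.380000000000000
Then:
No Solution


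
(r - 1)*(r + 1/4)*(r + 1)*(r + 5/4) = r^4 + 3*r^3/2 - 11*r^2/16 - 3*r/2 - 5/16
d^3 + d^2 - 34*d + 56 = (d - 4)*(d - 2)*(d + 7)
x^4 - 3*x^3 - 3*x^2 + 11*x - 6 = (x - 3)*(x - 1)^2*(x + 2)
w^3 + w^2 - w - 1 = (w - 1)*(w + 1)^2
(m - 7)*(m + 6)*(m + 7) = m^3 + 6*m^2 - 49*m - 294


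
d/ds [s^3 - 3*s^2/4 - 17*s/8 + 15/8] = 3*s^2 - 3*s/2 - 17/8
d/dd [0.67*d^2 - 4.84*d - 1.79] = 1.34*d - 4.84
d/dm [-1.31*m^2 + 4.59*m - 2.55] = 4.59 - 2.62*m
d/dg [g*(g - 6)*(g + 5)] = 3*g^2 - 2*g - 30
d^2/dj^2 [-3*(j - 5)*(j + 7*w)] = -6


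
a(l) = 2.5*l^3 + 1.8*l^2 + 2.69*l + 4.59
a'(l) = 7.5*l^2 + 3.6*l + 2.69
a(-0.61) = 3.05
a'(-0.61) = 3.28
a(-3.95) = -132.03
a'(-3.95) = 105.49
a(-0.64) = 2.95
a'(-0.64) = 3.46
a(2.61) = 68.32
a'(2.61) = 63.18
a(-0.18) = 4.15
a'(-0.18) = 2.28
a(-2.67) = -37.35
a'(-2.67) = 46.54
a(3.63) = 157.65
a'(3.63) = 114.58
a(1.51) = 21.36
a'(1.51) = 25.23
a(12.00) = 4616.07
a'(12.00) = 1125.89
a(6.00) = 625.53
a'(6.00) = 294.29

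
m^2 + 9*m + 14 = (m + 2)*(m + 7)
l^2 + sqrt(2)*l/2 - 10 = (l - 2*sqrt(2))*(l + 5*sqrt(2)/2)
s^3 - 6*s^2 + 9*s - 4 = (s - 4)*(s - 1)^2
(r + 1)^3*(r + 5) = r^4 + 8*r^3 + 18*r^2 + 16*r + 5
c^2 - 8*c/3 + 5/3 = (c - 5/3)*(c - 1)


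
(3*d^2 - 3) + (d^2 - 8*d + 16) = 4*d^2 - 8*d + 13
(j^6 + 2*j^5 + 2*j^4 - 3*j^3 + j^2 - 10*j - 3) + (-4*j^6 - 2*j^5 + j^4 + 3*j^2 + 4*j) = -3*j^6 + 3*j^4 - 3*j^3 + 4*j^2 - 6*j - 3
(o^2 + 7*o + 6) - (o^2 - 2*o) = 9*o + 6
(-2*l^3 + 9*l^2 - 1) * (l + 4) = -2*l^4 + l^3 + 36*l^2 - l - 4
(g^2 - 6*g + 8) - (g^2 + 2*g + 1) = 7 - 8*g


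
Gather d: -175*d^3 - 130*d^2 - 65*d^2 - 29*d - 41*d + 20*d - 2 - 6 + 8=-175*d^3 - 195*d^2 - 50*d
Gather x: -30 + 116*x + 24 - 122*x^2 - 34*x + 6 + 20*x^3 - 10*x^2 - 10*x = 20*x^3 - 132*x^2 + 72*x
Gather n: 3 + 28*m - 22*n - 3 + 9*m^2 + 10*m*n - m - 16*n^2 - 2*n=9*m^2 + 27*m - 16*n^2 + n*(10*m - 24)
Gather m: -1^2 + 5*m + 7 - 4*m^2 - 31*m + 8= -4*m^2 - 26*m + 14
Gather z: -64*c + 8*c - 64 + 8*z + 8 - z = -56*c + 7*z - 56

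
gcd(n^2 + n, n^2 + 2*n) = n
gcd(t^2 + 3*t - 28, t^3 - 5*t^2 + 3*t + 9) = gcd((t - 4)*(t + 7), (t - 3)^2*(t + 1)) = 1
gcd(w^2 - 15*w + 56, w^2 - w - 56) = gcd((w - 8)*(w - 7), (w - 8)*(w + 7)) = w - 8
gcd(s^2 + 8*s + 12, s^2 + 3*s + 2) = s + 2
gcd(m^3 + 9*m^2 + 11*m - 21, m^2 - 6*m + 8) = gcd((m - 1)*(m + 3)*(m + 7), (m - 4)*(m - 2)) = 1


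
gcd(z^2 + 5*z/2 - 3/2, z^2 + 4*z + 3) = z + 3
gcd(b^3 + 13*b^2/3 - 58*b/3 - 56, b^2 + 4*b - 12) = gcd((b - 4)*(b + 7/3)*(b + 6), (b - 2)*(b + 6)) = b + 6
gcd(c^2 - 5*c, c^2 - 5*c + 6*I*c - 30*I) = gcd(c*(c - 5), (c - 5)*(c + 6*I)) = c - 5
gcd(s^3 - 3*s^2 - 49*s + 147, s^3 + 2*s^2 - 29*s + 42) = s^2 + 4*s - 21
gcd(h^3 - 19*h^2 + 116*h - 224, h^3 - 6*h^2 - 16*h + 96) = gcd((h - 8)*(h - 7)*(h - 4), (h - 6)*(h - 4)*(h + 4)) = h - 4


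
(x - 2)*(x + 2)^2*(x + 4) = x^4 + 6*x^3 + 4*x^2 - 24*x - 32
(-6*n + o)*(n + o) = -6*n^2 - 5*n*o + o^2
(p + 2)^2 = p^2 + 4*p + 4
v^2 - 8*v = v*(v - 8)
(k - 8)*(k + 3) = k^2 - 5*k - 24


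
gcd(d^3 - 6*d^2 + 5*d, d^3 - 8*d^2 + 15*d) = d^2 - 5*d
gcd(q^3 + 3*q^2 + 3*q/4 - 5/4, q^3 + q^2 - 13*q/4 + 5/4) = q^2 + 2*q - 5/4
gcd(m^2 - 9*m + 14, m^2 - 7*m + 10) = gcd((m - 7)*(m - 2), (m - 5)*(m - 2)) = m - 2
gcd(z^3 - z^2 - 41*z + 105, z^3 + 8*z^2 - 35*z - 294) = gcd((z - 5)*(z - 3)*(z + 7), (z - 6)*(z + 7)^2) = z + 7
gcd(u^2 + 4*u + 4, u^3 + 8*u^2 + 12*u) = u + 2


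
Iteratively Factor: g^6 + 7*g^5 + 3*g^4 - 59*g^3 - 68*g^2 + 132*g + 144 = (g + 1)*(g^5 + 6*g^4 - 3*g^3 - 56*g^2 - 12*g + 144) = (g + 1)*(g + 3)*(g^4 + 3*g^3 - 12*g^2 - 20*g + 48) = (g + 1)*(g + 3)^2*(g^3 - 12*g + 16) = (g - 2)*(g + 1)*(g + 3)^2*(g^2 + 2*g - 8) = (g - 2)*(g + 1)*(g + 3)^2*(g + 4)*(g - 2)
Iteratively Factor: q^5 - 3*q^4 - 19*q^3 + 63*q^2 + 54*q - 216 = (q - 3)*(q^4 - 19*q^2 + 6*q + 72) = (q - 3)^2*(q^3 + 3*q^2 - 10*q - 24) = (q - 3)^2*(q + 4)*(q^2 - q - 6) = (q - 3)^2*(q + 2)*(q + 4)*(q - 3)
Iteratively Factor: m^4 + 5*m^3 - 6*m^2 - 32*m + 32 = (m - 1)*(m^3 + 6*m^2 - 32) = (m - 1)*(m + 4)*(m^2 + 2*m - 8) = (m - 1)*(m + 4)^2*(m - 2)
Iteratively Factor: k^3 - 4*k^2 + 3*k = (k - 3)*(k^2 - k) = (k - 3)*(k - 1)*(k)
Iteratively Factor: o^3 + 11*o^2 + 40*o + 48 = (o + 3)*(o^2 + 8*o + 16) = (o + 3)*(o + 4)*(o + 4)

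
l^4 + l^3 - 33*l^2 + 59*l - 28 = (l - 4)*(l - 1)^2*(l + 7)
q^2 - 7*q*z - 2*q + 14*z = (q - 2)*(q - 7*z)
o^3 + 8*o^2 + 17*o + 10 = (o + 1)*(o + 2)*(o + 5)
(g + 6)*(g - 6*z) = g^2 - 6*g*z + 6*g - 36*z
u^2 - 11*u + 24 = (u - 8)*(u - 3)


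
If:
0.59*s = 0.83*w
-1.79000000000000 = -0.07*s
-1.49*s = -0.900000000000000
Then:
No Solution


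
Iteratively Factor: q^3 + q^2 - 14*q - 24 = (q - 4)*(q^2 + 5*q + 6) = (q - 4)*(q + 2)*(q + 3)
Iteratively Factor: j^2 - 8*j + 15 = (j - 5)*(j - 3)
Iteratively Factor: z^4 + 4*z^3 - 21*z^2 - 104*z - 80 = (z - 5)*(z^3 + 9*z^2 + 24*z + 16) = (z - 5)*(z + 4)*(z^2 + 5*z + 4) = (z - 5)*(z + 4)^2*(z + 1)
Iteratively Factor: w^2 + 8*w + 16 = (w + 4)*(w + 4)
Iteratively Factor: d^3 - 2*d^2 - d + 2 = (d - 1)*(d^2 - d - 2) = (d - 1)*(d + 1)*(d - 2)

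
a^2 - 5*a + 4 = (a - 4)*(a - 1)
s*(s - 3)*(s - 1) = s^3 - 4*s^2 + 3*s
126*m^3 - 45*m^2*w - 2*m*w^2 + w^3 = (-6*m + w)*(-3*m + w)*(7*m + w)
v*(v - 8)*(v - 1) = v^3 - 9*v^2 + 8*v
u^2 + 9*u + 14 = (u + 2)*(u + 7)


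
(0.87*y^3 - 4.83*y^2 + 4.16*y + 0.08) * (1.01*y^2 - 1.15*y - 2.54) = 0.8787*y^5 - 5.8788*y^4 + 7.5463*y^3 + 7.565*y^2 - 10.6584*y - 0.2032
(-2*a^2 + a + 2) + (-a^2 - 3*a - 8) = -3*a^2 - 2*a - 6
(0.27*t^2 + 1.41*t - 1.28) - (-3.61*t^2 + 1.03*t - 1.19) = 3.88*t^2 + 0.38*t - 0.0900000000000001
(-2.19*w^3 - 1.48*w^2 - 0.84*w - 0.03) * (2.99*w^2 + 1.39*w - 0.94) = -6.5481*w^5 - 7.4693*w^4 - 2.5102*w^3 + 0.1339*w^2 + 0.7479*w + 0.0282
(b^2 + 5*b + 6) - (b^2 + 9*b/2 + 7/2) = b/2 + 5/2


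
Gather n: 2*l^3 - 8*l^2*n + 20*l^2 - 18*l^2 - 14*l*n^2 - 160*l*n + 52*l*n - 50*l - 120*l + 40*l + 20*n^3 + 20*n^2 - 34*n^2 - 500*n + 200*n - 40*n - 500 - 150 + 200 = 2*l^3 + 2*l^2 - 130*l + 20*n^3 + n^2*(-14*l - 14) + n*(-8*l^2 - 108*l - 340) - 450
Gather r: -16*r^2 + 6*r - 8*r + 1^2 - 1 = -16*r^2 - 2*r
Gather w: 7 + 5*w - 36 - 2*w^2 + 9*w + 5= -2*w^2 + 14*w - 24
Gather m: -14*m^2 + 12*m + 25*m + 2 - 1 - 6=-14*m^2 + 37*m - 5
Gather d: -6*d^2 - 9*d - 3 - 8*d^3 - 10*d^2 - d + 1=-8*d^3 - 16*d^2 - 10*d - 2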